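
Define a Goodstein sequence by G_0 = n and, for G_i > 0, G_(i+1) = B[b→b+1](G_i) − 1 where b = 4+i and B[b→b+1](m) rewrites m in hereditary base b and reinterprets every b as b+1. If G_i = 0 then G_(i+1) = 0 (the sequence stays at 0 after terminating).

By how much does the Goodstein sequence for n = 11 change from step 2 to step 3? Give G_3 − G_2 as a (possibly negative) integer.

base 4: 11 = 2·4 + 3; at 5: 2·5 + 3 = 13; next = 12
base 5: 12 = 2·5 + 2; at 6: 2·6 + 2 = 14; next = 13
base 6: 13 = 2·6 + 1; at 7: 2·7 + 1 = 15; next = 14

1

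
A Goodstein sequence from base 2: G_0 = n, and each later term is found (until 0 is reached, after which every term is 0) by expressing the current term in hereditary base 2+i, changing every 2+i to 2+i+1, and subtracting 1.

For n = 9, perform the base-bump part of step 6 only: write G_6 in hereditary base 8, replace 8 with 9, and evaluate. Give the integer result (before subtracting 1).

1162263922

[0] 9 ≡ 2^(2 + 1) + 1 (base 2). Lift 3: 82. −1: 81.
[1] 81 ≡ 3^(3 + 1) (base 3). Lift 4: 1024. −1: 1023.
[2] 1023 ≡ 3·4^4 + 3·4^3 + 3·4^2 + 3·4 + 3 (base 4). Lift 5: 9843. −1: 9842.
[3] 9842 ≡ 3·5^5 + 3·5^3 + 3·5^2 + 3·5 + 2 (base 5). Lift 6: 140744. −1: 140743.
[4] 140743 ≡ 3·6^6 + 3·6^3 + 3·6^2 + 3·6 + 1 (base 6). Lift 7: 2471827. −1: 2471826.
[5] 2471826 ≡ 3·7^7 + 3·7^3 + 3·7^2 + 3·7 (base 7). Lift 8: 50333400. −1: 50333399.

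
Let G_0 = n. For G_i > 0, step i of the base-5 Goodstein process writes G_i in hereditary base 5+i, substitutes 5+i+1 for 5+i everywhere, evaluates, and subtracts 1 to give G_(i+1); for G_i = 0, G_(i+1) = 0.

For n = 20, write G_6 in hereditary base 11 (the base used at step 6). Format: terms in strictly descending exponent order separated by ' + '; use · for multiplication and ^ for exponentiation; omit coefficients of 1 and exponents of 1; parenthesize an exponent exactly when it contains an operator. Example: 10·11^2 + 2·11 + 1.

3·11

(0) 20|_5 = 4·5 ↦ 4·6|_6 = 24 ⇒ 23
(1) 23|_6 = 3·6 + 5 ↦ 3·7 + 5|_7 = 26 ⇒ 25
(2) 25|_7 = 3·7 + 4 ↦ 3·8 + 4|_8 = 28 ⇒ 27
(3) 27|_8 = 3·8 + 3 ↦ 3·9 + 3|_9 = 30 ⇒ 29
(4) 29|_9 = 3·9 + 2 ↦ 3·10 + 2|_10 = 32 ⇒ 31
(5) 31|_10 = 3·10 + 1 ↦ 3·11 + 1|_11 = 34 ⇒ 33
(6) 33|_11 = 3·11 ↦ 3·12|_12 = 36 ⇒ 35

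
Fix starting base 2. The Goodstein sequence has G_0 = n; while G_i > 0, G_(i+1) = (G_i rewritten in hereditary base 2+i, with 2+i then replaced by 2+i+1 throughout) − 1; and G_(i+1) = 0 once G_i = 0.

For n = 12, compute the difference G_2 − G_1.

(0) 12|_2 = 2^(2 + 1) + 2^2 ↦ 3^(3 + 1) + 3^3|_3 = 108 ⇒ 107
(1) 107|_3 = 3^(3 + 1) + 2·3^2 + 2·3 + 2 ↦ 4^(4 + 1) + 2·4^2 + 2·4 + 2|_4 = 1066 ⇒ 1065

958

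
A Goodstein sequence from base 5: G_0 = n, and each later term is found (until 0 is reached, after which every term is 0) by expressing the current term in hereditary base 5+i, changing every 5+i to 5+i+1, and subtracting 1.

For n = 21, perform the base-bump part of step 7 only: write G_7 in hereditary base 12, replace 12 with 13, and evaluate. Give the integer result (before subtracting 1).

40

i=0: 21 = 4·5 + 1 (b=5); 5→6: 4·6 + 1 = 25; 25−1 = 24
i=1: 24 = 4·6 (b=6); 6→7: 4·7 = 28; 28−1 = 27
i=2: 27 = 3·7 + 6 (b=7); 7→8: 3·8 + 6 = 30; 30−1 = 29
i=3: 29 = 3·8 + 5 (b=8); 8→9: 3·9 + 5 = 32; 32−1 = 31
i=4: 31 = 3·9 + 4 (b=9); 9→10: 3·10 + 4 = 34; 34−1 = 33
i=5: 33 = 3·10 + 3 (b=10); 10→11: 3·11 + 3 = 36; 36−1 = 35
i=6: 35 = 3·11 + 2 (b=11); 11→12: 3·12 + 2 = 38; 38−1 = 37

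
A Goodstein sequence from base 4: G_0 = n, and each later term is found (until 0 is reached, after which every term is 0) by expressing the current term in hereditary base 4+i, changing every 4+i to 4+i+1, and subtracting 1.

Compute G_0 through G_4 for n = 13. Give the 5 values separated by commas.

base 4: 13 = 3·4 + 1; at 5: 3·5 + 1 = 16; next = 15
base 5: 15 = 3·5; at 6: 3·6 = 18; next = 17
base 6: 17 = 2·6 + 5; at 7: 2·7 + 5 = 19; next = 18
base 7: 18 = 2·7 + 4; at 8: 2·8 + 4 = 20; next = 19

13, 15, 17, 18, 19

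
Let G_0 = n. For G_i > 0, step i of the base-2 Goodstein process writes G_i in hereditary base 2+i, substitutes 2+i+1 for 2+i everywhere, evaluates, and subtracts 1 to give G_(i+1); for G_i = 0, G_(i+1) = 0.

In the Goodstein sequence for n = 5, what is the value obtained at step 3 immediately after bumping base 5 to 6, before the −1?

(0) 5|_2 = 2^2 + 1 ↦ 3^3 + 1|_3 = 28 ⇒ 27
(1) 27|_3 = 3^3 ↦ 4^4|_4 = 256 ⇒ 255
(2) 255|_4 = 3·4^3 + 3·4^2 + 3·4 + 3 ↦ 3·5^3 + 3·5^2 + 3·5 + 3|_5 = 468 ⇒ 467
(3) 467|_5 = 3·5^3 + 3·5^2 + 3·5 + 2 ↦ 3·6^3 + 3·6^2 + 3·6 + 2|_6 = 776 ⇒ 775

776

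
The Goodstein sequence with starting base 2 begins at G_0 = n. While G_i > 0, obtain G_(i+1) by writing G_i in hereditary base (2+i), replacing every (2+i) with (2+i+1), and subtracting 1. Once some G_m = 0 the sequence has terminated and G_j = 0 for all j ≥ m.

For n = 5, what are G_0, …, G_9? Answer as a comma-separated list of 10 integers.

base 2: 5 = 2^2 + 1; at 3: 3^3 + 1 = 28; next = 27
base 3: 27 = 3^3; at 4: 4^4 = 256; next = 255
base 4: 255 = 3·4^3 + 3·4^2 + 3·4 + 3; at 5: 3·5^3 + 3·5^2 + 3·5 + 3 = 468; next = 467
base 5: 467 = 3·5^3 + 3·5^2 + 3·5 + 2; at 6: 3·6^3 + 3·6^2 + 3·6 + 2 = 776; next = 775
base 6: 775 = 3·6^3 + 3·6^2 + 3·6 + 1; at 7: 3·7^3 + 3·7^2 + 3·7 + 1 = 1198; next = 1197
base 7: 1197 = 3·7^3 + 3·7^2 + 3·7; at 8: 3·8^3 + 3·8^2 + 3·8 = 1752; next = 1751
base 8: 1751 = 3·8^3 + 3·8^2 + 2·8 + 7; at 9: 3·9^3 + 3·9^2 + 2·9 + 7 = 2455; next = 2454
base 9: 2454 = 3·9^3 + 3·9^2 + 2·9 + 6; at 10: 3·10^3 + 3·10^2 + 2·10 + 6 = 3326; next = 3325
base 10: 3325 = 3·10^3 + 3·10^2 + 2·10 + 5; at 11: 3·11^3 + 3·11^2 + 2·11 + 5 = 4383; next = 4382

5, 27, 255, 467, 775, 1197, 1751, 2454, 3325, 4382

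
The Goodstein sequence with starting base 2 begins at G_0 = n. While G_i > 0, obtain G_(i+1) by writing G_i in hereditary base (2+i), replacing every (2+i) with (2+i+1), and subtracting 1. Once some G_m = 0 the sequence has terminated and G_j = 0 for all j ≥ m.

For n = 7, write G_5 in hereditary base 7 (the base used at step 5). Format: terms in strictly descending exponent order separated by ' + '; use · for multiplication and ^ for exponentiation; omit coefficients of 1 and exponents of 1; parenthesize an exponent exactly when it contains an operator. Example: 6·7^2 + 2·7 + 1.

base 2: 7 = 2^2 + 2 + 1; at 3: 3^3 + 3 + 1 = 31; next = 30
base 3: 30 = 3^3 + 3; at 4: 4^4 + 4 = 260; next = 259
base 4: 259 = 4^4 + 3; at 5: 5^5 + 3 = 3128; next = 3127
base 5: 3127 = 5^5 + 2; at 6: 6^6 + 2 = 46658; next = 46657
base 6: 46657 = 6^6 + 1; at 7: 7^7 + 1 = 823544; next = 823543
base 7: 823543 = 7^7; at 8: 8^8 = 16777216; next = 16777215

7^7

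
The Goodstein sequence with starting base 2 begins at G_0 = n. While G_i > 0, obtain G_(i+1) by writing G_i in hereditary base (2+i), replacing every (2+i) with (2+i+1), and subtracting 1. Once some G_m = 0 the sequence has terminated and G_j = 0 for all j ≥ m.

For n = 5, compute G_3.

G_0=5  [base 2] 2^2 + 1  →[2↦3]→  3^3 + 1 = 28  −1 ⇒ G_1=27
G_1=27  [base 3] 3^3  →[3↦4]→  4^4 = 256  −1 ⇒ G_2=255
G_2=255  [base 4] 3·4^3 + 3·4^2 + 3·4 + 3  →[4↦5]→  3·5^3 + 3·5^2 + 3·5 + 3 = 468  −1 ⇒ G_3=467
G_3=467  [base 5] 3·5^3 + 3·5^2 + 3·5 + 2  →[5↦6]→  3·6^3 + 3·6^2 + 3·6 + 2 = 776  −1 ⇒ G_4=775

467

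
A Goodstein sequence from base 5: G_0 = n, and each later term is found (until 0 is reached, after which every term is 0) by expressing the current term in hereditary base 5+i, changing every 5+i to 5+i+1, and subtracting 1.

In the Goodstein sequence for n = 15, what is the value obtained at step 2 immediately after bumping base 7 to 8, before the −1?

20

base 5: 15 = 3·5; at 6: 3·6 = 18; next = 17
base 6: 17 = 2·6 + 5; at 7: 2·7 + 5 = 19; next = 18
base 7: 18 = 2·7 + 4; at 8: 2·8 + 4 = 20; next = 19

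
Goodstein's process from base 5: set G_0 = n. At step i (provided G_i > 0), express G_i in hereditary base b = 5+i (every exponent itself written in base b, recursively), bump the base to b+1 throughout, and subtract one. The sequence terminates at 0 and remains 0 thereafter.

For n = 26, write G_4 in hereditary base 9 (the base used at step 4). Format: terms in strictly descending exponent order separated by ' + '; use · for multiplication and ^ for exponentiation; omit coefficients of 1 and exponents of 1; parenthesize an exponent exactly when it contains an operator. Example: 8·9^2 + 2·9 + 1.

6·9 + 4

base 5: 26 = 5^2 + 1; at 6: 6^2 + 1 = 37; next = 36
base 6: 36 = 6^2; at 7: 7^2 = 49; next = 48
base 7: 48 = 6·7 + 6; at 8: 6·8 + 6 = 54; next = 53
base 8: 53 = 6·8 + 5; at 9: 6·9 + 5 = 59; next = 58
base 9: 58 = 6·9 + 4; at 10: 6·10 + 4 = 64; next = 63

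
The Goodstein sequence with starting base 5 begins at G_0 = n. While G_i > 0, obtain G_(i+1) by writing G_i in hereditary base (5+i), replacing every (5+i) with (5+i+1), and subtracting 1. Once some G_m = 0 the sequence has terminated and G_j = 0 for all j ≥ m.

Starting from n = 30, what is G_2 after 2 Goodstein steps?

53

[0] 30 ≡ 5^2 + 5 (base 5). Lift 6: 42. −1: 41.
[1] 41 ≡ 6^2 + 5 (base 6). Lift 7: 54. −1: 53.
[2] 53 ≡ 7^2 + 4 (base 7). Lift 8: 68. −1: 67.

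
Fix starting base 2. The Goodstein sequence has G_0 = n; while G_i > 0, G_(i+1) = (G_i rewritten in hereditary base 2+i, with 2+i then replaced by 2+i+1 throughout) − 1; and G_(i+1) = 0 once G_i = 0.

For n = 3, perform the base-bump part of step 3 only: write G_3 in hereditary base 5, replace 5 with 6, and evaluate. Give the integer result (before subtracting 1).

2

[0] 3 ≡ 2 + 1 (base 2). Lift 3: 4. −1: 3.
[1] 3 ≡ 3 (base 3). Lift 4: 4. −1: 3.
[2] 3 ≡ 3 (base 4). Lift 5: 3. −1: 2.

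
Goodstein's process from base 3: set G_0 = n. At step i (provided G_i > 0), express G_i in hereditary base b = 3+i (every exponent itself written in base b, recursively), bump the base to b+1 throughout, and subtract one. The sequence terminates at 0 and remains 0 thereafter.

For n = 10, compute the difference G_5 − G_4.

i=0: 10 = 3^2 + 1 (b=3); 3→4: 4^2 + 1 = 17; 17−1 = 16
i=1: 16 = 4^2 (b=4); 4→5: 5^2 = 25; 25−1 = 24
i=2: 24 = 4·5 + 4 (b=5); 5→6: 4·6 + 4 = 28; 28−1 = 27
i=3: 27 = 4·6 + 3 (b=6); 6→7: 4·7 + 3 = 31; 31−1 = 30
i=4: 30 = 4·7 + 2 (b=7); 7→8: 4·8 + 2 = 34; 34−1 = 33

3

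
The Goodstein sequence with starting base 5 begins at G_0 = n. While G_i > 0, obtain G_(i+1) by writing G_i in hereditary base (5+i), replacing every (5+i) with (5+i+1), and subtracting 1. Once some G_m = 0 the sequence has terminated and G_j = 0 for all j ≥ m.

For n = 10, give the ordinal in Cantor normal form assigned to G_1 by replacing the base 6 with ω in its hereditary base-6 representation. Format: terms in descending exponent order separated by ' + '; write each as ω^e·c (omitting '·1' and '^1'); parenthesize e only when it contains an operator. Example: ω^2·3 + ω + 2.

ω + 5

G_0 = 10. HB_5(10) = 2·5. Bump = 12. G_1 = 11.
G_1 = 11. HB_6(11) = 6 + 5. Bump = 12. G_2 = 11.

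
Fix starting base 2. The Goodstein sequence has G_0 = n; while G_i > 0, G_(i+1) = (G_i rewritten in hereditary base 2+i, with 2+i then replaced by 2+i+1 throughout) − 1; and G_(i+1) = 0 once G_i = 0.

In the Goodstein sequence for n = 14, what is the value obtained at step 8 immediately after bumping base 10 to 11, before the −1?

base 2: 14 = 2^(2 + 1) + 2^2 + 2; at 3: 3^(3 + 1) + 3^3 + 3 = 111; next = 110
base 3: 110 = 3^(3 + 1) + 3^3 + 2; at 4: 4^(4 + 1) + 4^4 + 2 = 1282; next = 1281
base 4: 1281 = 4^(4 + 1) + 4^4 + 1; at 5: 5^(5 + 1) + 5^5 + 1 = 18751; next = 18750
base 5: 18750 = 5^(5 + 1) + 5^5; at 6: 6^(6 + 1) + 6^6 = 326592; next = 326591
base 6: 326591 = 6^(6 + 1) + 5·6^5 + 5·6^4 + 5·6^3 + 5·6^2 + 5·6 + 5; at 7: 7^(7 + 1) + 5·7^5 + 5·7^4 + 5·7^3 + 5·7^2 + 5·7 + 5 = 5862841; next = 5862840
base 7: 5862840 = 7^(7 + 1) + 5·7^5 + 5·7^4 + 5·7^3 + 5·7^2 + 5·7 + 4; at 8: 8^(8 + 1) + 5·8^5 + 5·8^4 + 5·8^3 + 5·8^2 + 5·8 + 4 = 134404972; next = 134404971
base 8: 134404971 = 8^(8 + 1) + 5·8^5 + 5·8^4 + 5·8^3 + 5·8^2 + 5·8 + 3; at 9: 9^(9 + 1) + 5·9^5 + 5·9^4 + 5·9^3 + 5·9^2 + 5·9 + 3 = 3487116549; next = 3487116548
base 9: 3487116548 = 9^(9 + 1) + 5·9^5 + 5·9^4 + 5·9^3 + 5·9^2 + 5·9 + 2; at 10: 10^(10 + 1) + 5·10^5 + 5·10^4 + 5·10^3 + 5·10^2 + 5·10 + 2 = 100000555552; next = 100000555551
base 10: 100000555551 = 10^(10 + 1) + 5·10^5 + 5·10^4 + 5·10^3 + 5·10^2 + 5·10 + 1; at 11: 11^(11 + 1) + 5·11^5 + 5·11^4 + 5·11^3 + 5·11^2 + 5·11 + 1 = 3138429262497; next = 3138429262496

3138429262497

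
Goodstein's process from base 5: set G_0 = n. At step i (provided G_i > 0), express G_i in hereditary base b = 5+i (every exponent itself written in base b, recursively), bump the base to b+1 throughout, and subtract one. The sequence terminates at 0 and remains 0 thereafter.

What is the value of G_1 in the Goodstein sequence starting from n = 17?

19

17 —HB5→ 3·5 + 2 —bump→ 3·6 + 2 = 20 —(−1)→ 19
19 —HB6→ 3·6 + 1 —bump→ 3·7 + 1 = 22 —(−1)→ 21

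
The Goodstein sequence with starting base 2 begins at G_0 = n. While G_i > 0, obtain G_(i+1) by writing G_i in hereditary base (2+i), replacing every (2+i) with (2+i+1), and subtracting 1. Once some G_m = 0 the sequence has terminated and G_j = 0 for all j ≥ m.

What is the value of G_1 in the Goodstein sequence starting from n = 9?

81

base 2: 9 = 2^(2 + 1) + 1; at 3: 3^(3 + 1) + 1 = 82; next = 81
base 3: 81 = 3^(3 + 1); at 4: 4^(4 + 1) = 1024; next = 1023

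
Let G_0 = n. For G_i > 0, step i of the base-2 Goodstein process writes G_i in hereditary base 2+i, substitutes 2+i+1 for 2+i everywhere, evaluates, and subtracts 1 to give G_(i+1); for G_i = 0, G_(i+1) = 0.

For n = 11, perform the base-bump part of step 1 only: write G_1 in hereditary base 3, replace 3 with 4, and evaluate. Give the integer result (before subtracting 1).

1028

[0] 11 ≡ 2^(2 + 1) + 2 + 1 (base 2). Lift 3: 85. −1: 84.
[1] 84 ≡ 3^(3 + 1) + 3 (base 3). Lift 4: 1028. −1: 1027.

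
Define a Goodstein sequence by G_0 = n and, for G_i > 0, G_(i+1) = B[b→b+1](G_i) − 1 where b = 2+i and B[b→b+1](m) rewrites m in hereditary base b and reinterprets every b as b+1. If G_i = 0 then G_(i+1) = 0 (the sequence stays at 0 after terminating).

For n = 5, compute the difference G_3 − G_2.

212

[0] 5 ≡ 2^2 + 1 (base 2). Lift 3: 28. −1: 27.
[1] 27 ≡ 3^3 (base 3). Lift 4: 256. −1: 255.
[2] 255 ≡ 3·4^3 + 3·4^2 + 3·4 + 3 (base 4). Lift 5: 468. −1: 467.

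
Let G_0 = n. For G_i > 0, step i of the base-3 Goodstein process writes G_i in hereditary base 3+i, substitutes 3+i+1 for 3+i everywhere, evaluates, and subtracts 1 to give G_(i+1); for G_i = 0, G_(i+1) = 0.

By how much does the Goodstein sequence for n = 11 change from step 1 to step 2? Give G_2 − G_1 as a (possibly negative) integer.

8

(0) 11|_3 = 3^2 + 2 ↦ 4^2 + 2|_4 = 18 ⇒ 17
(1) 17|_4 = 4^2 + 1 ↦ 5^2 + 1|_5 = 26 ⇒ 25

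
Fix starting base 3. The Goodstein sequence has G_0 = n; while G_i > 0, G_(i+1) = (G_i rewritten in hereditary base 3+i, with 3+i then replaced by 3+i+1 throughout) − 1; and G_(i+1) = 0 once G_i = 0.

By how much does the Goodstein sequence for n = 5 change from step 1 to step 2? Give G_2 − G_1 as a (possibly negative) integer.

i=0: 5 = 3 + 2 (b=3); 3→4: 4 + 2 = 6; 6−1 = 5
i=1: 5 = 4 + 1 (b=4); 4→5: 5 + 1 = 6; 6−1 = 5

0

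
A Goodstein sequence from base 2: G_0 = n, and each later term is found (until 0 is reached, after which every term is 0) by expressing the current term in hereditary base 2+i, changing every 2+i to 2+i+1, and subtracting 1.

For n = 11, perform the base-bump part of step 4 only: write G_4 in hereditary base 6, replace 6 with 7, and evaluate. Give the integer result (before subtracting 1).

i=0: 11 = 2^(2 + 1) + 2 + 1 (b=2); 2→3: 3^(3 + 1) + 3 + 1 = 85; 85−1 = 84
i=1: 84 = 3^(3 + 1) + 3 (b=3); 3→4: 4^(4 + 1) + 4 = 1028; 1028−1 = 1027
i=2: 1027 = 4^(4 + 1) + 3 (b=4); 4→5: 5^(5 + 1) + 3 = 15628; 15628−1 = 15627
i=3: 15627 = 5^(5 + 1) + 2 (b=5); 5→6: 6^(6 + 1) + 2 = 279938; 279938−1 = 279937
i=4: 279937 = 6^(6 + 1) + 1 (b=6); 6→7: 7^(7 + 1) + 1 = 5764802; 5764802−1 = 5764801

5764802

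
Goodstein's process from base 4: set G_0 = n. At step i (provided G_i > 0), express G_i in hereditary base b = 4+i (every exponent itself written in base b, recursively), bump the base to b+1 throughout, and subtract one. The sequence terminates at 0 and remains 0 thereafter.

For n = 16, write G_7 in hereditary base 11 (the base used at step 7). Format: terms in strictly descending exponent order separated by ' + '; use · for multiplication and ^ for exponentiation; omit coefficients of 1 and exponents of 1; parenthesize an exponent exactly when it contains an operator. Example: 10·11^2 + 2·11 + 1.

G_0=16  [base 4] 4^2  →[4↦5]→  5^2 = 25  −1 ⇒ G_1=24
G_1=24  [base 5] 4·5 + 4  →[5↦6]→  4·6 + 4 = 28  −1 ⇒ G_2=27
G_2=27  [base 6] 4·6 + 3  →[6↦7]→  4·7 + 3 = 31  −1 ⇒ G_3=30
G_3=30  [base 7] 4·7 + 2  →[7↦8]→  4·8 + 2 = 34  −1 ⇒ G_4=33
G_4=33  [base 8] 4·8 + 1  →[8↦9]→  4·9 + 1 = 37  −1 ⇒ G_5=36
G_5=36  [base 9] 4·9  →[9↦10]→  4·10 = 40  −1 ⇒ G_6=39
G_6=39  [base 10] 3·10 + 9  →[10↦11]→  3·11 + 9 = 42  −1 ⇒ G_7=41
G_7=41  [base 11] 3·11 + 8  →[11↦12]→  3·12 + 8 = 44  −1 ⇒ G_8=43

3·11 + 8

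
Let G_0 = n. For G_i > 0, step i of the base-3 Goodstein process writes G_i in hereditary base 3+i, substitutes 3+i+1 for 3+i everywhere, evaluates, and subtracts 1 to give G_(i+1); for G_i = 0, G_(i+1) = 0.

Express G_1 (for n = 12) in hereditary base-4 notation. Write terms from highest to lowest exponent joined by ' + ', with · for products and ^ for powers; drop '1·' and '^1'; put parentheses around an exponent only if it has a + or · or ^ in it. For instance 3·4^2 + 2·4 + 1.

12 —HB3→ 3^2 + 3 —bump→ 4^2 + 4 = 20 —(−1)→ 19
19 —HB4→ 4^2 + 3 —bump→ 5^2 + 3 = 28 —(−1)→ 27

4^2 + 3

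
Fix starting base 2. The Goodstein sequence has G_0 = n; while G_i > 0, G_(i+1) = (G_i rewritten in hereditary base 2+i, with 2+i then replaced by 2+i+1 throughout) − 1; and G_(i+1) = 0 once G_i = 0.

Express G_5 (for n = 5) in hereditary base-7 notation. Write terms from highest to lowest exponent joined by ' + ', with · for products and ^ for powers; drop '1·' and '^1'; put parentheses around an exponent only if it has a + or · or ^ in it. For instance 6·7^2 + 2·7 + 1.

3·7^3 + 3·7^2 + 3·7

i=0: 5 = 2^2 + 1 (b=2); 2→3: 3^3 + 1 = 28; 28−1 = 27
i=1: 27 = 3^3 (b=3); 3→4: 4^4 = 256; 256−1 = 255
i=2: 255 = 3·4^3 + 3·4^2 + 3·4 + 3 (b=4); 4→5: 3·5^3 + 3·5^2 + 3·5 + 3 = 468; 468−1 = 467
i=3: 467 = 3·5^3 + 3·5^2 + 3·5 + 2 (b=5); 5→6: 3·6^3 + 3·6^2 + 3·6 + 2 = 776; 776−1 = 775
i=4: 775 = 3·6^3 + 3·6^2 + 3·6 + 1 (b=6); 6→7: 3·7^3 + 3·7^2 + 3·7 + 1 = 1198; 1198−1 = 1197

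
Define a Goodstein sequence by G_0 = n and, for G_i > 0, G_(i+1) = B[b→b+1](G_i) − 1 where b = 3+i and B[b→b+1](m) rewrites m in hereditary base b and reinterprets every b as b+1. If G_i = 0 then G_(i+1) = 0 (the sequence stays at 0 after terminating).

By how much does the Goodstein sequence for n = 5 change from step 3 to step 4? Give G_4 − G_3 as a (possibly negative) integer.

[0] 5 ≡ 3 + 2 (base 3). Lift 4: 6. −1: 5.
[1] 5 ≡ 4 + 1 (base 4). Lift 5: 6. −1: 5.
[2] 5 ≡ 5 (base 5). Lift 6: 6. −1: 5.
[3] 5 ≡ 5 (base 6). Lift 7: 5. −1: 4.

-1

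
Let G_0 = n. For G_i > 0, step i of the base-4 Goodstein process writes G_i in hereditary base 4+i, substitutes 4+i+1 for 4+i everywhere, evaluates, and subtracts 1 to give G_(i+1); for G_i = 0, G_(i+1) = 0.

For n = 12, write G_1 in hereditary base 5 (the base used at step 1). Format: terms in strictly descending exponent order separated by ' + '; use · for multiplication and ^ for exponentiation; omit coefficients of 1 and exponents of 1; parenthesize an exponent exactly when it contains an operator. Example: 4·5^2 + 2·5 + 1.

2·5 + 4

G_0=12  [base 4] 3·4  →[4↦5]→  3·5 = 15  −1 ⇒ G_1=14
G_1=14  [base 5] 2·5 + 4  →[5↦6]→  2·6 + 4 = 16  −1 ⇒ G_2=15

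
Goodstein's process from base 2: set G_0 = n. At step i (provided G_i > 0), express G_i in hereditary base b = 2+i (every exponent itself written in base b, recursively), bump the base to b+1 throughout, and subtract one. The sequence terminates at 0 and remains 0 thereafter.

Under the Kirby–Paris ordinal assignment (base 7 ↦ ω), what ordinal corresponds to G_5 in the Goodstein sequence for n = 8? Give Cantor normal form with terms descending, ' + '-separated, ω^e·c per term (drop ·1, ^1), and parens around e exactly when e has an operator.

ω^ω·2 + ω^2·2 + ω + 4

G_0 = 8. HB_2(8) = 2^(2 + 1). Bump = 81. G_1 = 80.
G_1 = 80. HB_3(80) = 2·3^3 + 2·3^2 + 2·3 + 2. Bump = 554. G_2 = 553.
G_2 = 553. HB_4(553) = 2·4^4 + 2·4^2 + 2·4 + 1. Bump = 6311. G_3 = 6310.
G_3 = 6310. HB_5(6310) = 2·5^5 + 2·5^2 + 2·5. Bump = 93396. G_4 = 93395.
G_4 = 93395. HB_6(93395) = 2·6^6 + 2·6^2 + 6 + 5. Bump = 1647196. G_5 = 1647195.
G_5 = 1647195. HB_7(1647195) = 2·7^7 + 2·7^2 + 7 + 4. Bump = 33554572. G_6 = 33554571.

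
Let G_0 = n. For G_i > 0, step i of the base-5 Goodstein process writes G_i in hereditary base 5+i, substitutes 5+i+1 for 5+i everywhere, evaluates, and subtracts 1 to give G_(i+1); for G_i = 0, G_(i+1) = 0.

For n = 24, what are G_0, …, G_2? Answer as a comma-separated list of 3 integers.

step 0: 24 = 4·5 + 4; sub 6 for 5: 4·6 + 4; = 28; G_1 = 28−1 = 27
step 1: 27 = 4·6 + 3; sub 7 for 6: 4·7 + 3; = 31; G_2 = 31−1 = 30

24, 27, 30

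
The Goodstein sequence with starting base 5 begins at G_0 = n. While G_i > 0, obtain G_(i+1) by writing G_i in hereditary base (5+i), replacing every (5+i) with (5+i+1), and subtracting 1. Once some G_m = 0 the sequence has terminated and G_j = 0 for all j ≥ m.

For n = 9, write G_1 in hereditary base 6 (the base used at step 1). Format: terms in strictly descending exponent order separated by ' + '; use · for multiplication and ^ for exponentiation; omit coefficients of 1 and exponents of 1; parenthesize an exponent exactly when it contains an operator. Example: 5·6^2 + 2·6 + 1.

step 0: 9 = 5 + 4; sub 6 for 5: 6 + 4; = 10; G_1 = 10−1 = 9
step 1: 9 = 6 + 3; sub 7 for 6: 7 + 3; = 10; G_2 = 10−1 = 9

6 + 3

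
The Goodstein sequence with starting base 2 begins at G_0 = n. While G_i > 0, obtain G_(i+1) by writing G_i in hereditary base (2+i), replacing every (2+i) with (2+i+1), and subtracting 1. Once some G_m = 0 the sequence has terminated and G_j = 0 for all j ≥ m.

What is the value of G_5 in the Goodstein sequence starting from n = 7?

823543

i=0: 7 = 2^2 + 2 + 1 (b=2); 2→3: 3^3 + 3 + 1 = 31; 31−1 = 30
i=1: 30 = 3^3 + 3 (b=3); 3→4: 4^4 + 4 = 260; 260−1 = 259
i=2: 259 = 4^4 + 3 (b=4); 4→5: 5^5 + 3 = 3128; 3128−1 = 3127
i=3: 3127 = 5^5 + 2 (b=5); 5→6: 6^6 + 2 = 46658; 46658−1 = 46657
i=4: 46657 = 6^6 + 1 (b=6); 6→7: 7^7 + 1 = 823544; 823544−1 = 823543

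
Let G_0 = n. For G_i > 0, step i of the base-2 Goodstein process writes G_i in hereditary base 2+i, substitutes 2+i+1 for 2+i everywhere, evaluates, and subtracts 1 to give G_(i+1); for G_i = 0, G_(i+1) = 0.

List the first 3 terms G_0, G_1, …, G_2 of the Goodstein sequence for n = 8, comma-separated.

8 —HB2→ 2^(2 + 1) —bump→ 3^(3 + 1) = 81 —(−1)→ 80
80 —HB3→ 2·3^3 + 2·3^2 + 2·3 + 2 —bump→ 2·4^4 + 2·4^2 + 2·4 + 2 = 554 —(−1)→ 553

8, 80, 553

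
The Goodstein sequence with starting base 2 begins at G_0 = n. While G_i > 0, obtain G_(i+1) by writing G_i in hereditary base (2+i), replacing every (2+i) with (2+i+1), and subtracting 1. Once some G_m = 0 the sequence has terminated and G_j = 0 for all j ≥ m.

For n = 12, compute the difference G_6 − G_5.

i=0: 12 = 2^(2 + 1) + 2^2 (b=2); 2→3: 3^(3 + 1) + 3^3 = 108; 108−1 = 107
i=1: 107 = 3^(3 + 1) + 2·3^2 + 2·3 + 2 (b=3); 3→4: 4^(4 + 1) + 2·4^2 + 2·4 + 2 = 1066; 1066−1 = 1065
i=2: 1065 = 4^(4 + 1) + 2·4^2 + 2·4 + 1 (b=4); 4→5: 5^(5 + 1) + 2·5^2 + 2·5 + 1 = 15686; 15686−1 = 15685
i=3: 15685 = 5^(5 + 1) + 2·5^2 + 2·5 (b=5); 5→6: 6^(6 + 1) + 2·6^2 + 2·6 = 280020; 280020−1 = 280019
i=4: 280019 = 6^(6 + 1) + 2·6^2 + 6 + 5 (b=6); 6→7: 7^(7 + 1) + 2·7^2 + 7 + 5 = 5764911; 5764911−1 = 5764910
i=5: 5764910 = 7^(7 + 1) + 2·7^2 + 7 + 4 (b=7); 7→8: 8^(8 + 1) + 2·8^2 + 8 + 4 = 134217868; 134217868−1 = 134217867

128452957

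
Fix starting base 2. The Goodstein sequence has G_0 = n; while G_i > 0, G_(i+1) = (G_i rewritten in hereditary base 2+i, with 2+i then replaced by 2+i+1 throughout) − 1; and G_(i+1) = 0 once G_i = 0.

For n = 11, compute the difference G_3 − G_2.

step 0: 11 = 2^(2 + 1) + 2 + 1; sub 3 for 2: 3^(3 + 1) + 3 + 1; = 85; G_1 = 85−1 = 84
step 1: 84 = 3^(3 + 1) + 3; sub 4 for 3: 4^(4 + 1) + 4; = 1028; G_2 = 1028−1 = 1027
step 2: 1027 = 4^(4 + 1) + 3; sub 5 for 4: 5^(5 + 1) + 3; = 15628; G_3 = 15628−1 = 15627

14600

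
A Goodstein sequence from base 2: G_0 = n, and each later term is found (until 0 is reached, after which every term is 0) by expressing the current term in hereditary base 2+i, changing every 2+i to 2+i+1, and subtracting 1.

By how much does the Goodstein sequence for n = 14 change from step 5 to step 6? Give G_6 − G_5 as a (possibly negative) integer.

128542131

G_0 = 14. HB_2(14) = 2^(2 + 1) + 2^2 + 2. Bump = 111. G_1 = 110.
G_1 = 110. HB_3(110) = 3^(3 + 1) + 3^3 + 2. Bump = 1282. G_2 = 1281.
G_2 = 1281. HB_4(1281) = 4^(4 + 1) + 4^4 + 1. Bump = 18751. G_3 = 18750.
G_3 = 18750. HB_5(18750) = 5^(5 + 1) + 5^5. Bump = 326592. G_4 = 326591.
G_4 = 326591. HB_6(326591) = 6^(6 + 1) + 5·6^5 + 5·6^4 + 5·6^3 + 5·6^2 + 5·6 + 5. Bump = 5862841. G_5 = 5862840.
G_5 = 5862840. HB_7(5862840) = 7^(7 + 1) + 5·7^5 + 5·7^4 + 5·7^3 + 5·7^2 + 5·7 + 4. Bump = 134404972. G_6 = 134404971.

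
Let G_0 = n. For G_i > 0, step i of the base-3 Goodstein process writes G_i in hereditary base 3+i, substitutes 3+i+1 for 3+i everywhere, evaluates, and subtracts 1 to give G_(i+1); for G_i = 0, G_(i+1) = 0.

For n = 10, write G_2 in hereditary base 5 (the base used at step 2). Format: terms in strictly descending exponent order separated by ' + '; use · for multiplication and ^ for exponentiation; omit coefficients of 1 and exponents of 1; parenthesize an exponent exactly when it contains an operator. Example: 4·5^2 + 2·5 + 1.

4·5 + 4

(0) 10|_3 = 3^2 + 1 ↦ 4^2 + 1|_4 = 17 ⇒ 16
(1) 16|_4 = 4^2 ↦ 5^2|_5 = 25 ⇒ 24
(2) 24|_5 = 4·5 + 4 ↦ 4·6 + 4|_6 = 28 ⇒ 27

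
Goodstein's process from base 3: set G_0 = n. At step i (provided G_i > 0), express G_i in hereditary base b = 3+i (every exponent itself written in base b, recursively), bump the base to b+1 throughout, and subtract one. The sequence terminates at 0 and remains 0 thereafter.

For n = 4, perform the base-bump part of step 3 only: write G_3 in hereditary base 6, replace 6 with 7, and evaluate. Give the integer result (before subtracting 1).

3

G_0=4  [base 3] 3 + 1  →[3↦4]→  4 + 1 = 5  −1 ⇒ G_1=4
G_1=4  [base 4] 4  →[4↦5]→  5 = 5  −1 ⇒ G_2=4
G_2=4  [base 5] 4  →[5↦6]→  4 = 4  −1 ⇒ G_3=3
G_3=3  [base 6] 3  →[6↦7]→  3 = 3  −1 ⇒ G_4=2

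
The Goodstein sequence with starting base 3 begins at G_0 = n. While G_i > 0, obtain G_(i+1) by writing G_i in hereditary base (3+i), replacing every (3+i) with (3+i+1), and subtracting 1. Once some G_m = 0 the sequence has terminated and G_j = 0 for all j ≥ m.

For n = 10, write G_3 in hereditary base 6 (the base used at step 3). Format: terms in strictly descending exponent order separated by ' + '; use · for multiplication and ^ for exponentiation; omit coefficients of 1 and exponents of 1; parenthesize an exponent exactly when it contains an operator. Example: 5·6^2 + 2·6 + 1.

4·6 + 3

10 —HB3→ 3^2 + 1 —bump→ 4^2 + 1 = 17 —(−1)→ 16
16 —HB4→ 4^2 —bump→ 5^2 = 25 —(−1)→ 24
24 —HB5→ 4·5 + 4 —bump→ 4·6 + 4 = 28 —(−1)→ 27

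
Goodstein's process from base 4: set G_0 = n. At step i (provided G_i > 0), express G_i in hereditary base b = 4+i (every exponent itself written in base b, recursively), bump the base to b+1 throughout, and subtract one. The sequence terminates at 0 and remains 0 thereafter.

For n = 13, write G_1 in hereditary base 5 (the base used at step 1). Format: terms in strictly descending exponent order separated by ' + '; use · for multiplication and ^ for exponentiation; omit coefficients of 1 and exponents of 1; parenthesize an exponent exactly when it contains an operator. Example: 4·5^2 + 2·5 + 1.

base 4: 13 = 3·4 + 1; at 5: 3·5 + 1 = 16; next = 15
base 5: 15 = 3·5; at 6: 3·6 = 18; next = 17

3·5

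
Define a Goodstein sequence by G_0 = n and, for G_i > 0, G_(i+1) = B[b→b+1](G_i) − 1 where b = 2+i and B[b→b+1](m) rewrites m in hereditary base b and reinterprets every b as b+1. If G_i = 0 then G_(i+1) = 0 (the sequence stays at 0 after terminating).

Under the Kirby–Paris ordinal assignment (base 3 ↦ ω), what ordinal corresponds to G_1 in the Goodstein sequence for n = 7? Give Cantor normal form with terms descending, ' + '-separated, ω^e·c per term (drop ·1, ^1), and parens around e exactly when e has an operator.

G_0 = 7. HB_2(7) = 2^2 + 2 + 1. Bump = 31. G_1 = 30.
G_1 = 30. HB_3(30) = 3^3 + 3. Bump = 260. G_2 = 259.

ω^ω + ω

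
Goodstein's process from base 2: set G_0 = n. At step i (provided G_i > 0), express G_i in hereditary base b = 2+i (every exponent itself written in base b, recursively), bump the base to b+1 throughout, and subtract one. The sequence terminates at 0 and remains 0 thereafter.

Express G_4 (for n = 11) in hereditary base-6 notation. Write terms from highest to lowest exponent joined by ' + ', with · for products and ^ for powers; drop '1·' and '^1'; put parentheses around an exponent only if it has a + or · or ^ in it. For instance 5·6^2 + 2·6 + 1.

(0) 11|_2 = 2^(2 + 1) + 2 + 1 ↦ 3^(3 + 1) + 3 + 1|_3 = 85 ⇒ 84
(1) 84|_3 = 3^(3 + 1) + 3 ↦ 4^(4 + 1) + 4|_4 = 1028 ⇒ 1027
(2) 1027|_4 = 4^(4 + 1) + 3 ↦ 5^(5 + 1) + 3|_5 = 15628 ⇒ 15627
(3) 15627|_5 = 5^(5 + 1) + 2 ↦ 6^(6 + 1) + 2|_6 = 279938 ⇒ 279937
(4) 279937|_6 = 6^(6 + 1) + 1 ↦ 7^(7 + 1) + 1|_7 = 5764802 ⇒ 5764801

6^(6 + 1) + 1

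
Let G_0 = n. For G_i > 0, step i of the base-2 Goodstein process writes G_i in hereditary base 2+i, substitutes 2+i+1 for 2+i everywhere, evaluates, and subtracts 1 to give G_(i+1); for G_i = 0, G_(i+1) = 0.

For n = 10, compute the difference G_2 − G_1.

942

G_0 = 10. HB_2(10) = 2^(2 + 1) + 2. Bump = 84. G_1 = 83.
G_1 = 83. HB_3(83) = 3^(3 + 1) + 2. Bump = 1026. G_2 = 1025.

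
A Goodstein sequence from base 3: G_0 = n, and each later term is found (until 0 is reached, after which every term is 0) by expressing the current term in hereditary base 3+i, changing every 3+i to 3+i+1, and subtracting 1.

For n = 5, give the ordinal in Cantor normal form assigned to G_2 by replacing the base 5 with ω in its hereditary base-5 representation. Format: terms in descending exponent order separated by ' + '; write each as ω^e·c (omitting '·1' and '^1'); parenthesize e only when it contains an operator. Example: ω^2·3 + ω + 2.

i=0: 5 = 3 + 2 (b=3); 3→4: 4 + 2 = 6; 6−1 = 5
i=1: 5 = 4 + 1 (b=4); 4→5: 5 + 1 = 6; 6−1 = 5

ω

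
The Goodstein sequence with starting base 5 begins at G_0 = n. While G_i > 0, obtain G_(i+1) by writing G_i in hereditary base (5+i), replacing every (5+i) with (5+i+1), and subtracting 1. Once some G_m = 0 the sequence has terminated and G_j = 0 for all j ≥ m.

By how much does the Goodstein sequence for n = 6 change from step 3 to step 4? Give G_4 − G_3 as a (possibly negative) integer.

G_0 = 6. HB_5(6) = 5 + 1. Bump = 7. G_1 = 6.
G_1 = 6. HB_6(6) = 6. Bump = 7. G_2 = 6.
G_2 = 6. HB_7(6) = 6. Bump = 6. G_3 = 5.
G_3 = 5. HB_8(5) = 5. Bump = 5. G_4 = 4.

-1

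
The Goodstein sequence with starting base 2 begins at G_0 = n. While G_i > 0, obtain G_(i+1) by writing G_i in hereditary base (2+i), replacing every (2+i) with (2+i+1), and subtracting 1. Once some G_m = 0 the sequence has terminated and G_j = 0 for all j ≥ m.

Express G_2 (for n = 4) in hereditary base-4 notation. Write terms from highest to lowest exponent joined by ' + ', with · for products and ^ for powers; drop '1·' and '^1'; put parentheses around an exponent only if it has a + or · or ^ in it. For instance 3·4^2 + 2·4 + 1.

i=0: 4 = 2^2 (b=2); 2→3: 3^3 = 27; 27−1 = 26
i=1: 26 = 2·3^2 + 2·3 + 2 (b=3); 3→4: 2·4^2 + 2·4 + 2 = 42; 42−1 = 41
i=2: 41 = 2·4^2 + 2·4 + 1 (b=4); 4→5: 2·5^2 + 2·5 + 1 = 61; 61−1 = 60

2·4^2 + 2·4 + 1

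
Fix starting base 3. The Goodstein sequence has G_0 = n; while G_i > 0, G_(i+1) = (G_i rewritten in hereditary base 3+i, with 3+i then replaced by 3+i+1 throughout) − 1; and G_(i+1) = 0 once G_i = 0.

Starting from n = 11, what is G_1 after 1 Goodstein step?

17

step 0: 11 = 3^2 + 2; sub 4 for 3: 4^2 + 2; = 18; G_1 = 18−1 = 17
step 1: 17 = 4^2 + 1; sub 5 for 4: 5^2 + 1; = 26; G_2 = 26−1 = 25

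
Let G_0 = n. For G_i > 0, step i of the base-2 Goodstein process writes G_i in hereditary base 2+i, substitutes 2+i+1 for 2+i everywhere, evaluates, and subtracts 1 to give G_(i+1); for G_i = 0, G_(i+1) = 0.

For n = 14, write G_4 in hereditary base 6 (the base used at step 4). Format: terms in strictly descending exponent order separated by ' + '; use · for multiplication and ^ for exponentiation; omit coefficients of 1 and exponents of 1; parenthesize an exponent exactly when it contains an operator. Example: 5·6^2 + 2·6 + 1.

G_0=14  [base 2] 2^(2 + 1) + 2^2 + 2  →[2↦3]→  3^(3 + 1) + 3^3 + 3 = 111  −1 ⇒ G_1=110
G_1=110  [base 3] 3^(3 + 1) + 3^3 + 2  →[3↦4]→  4^(4 + 1) + 4^4 + 2 = 1282  −1 ⇒ G_2=1281
G_2=1281  [base 4] 4^(4 + 1) + 4^4 + 1  →[4↦5]→  5^(5 + 1) + 5^5 + 1 = 18751  −1 ⇒ G_3=18750
G_3=18750  [base 5] 5^(5 + 1) + 5^5  →[5↦6]→  6^(6 + 1) + 6^6 = 326592  −1 ⇒ G_4=326591
G_4=326591  [base 6] 6^(6 + 1) + 5·6^5 + 5·6^4 + 5·6^3 + 5·6^2 + 5·6 + 5  →[6↦7]→  7^(7 + 1) + 5·7^5 + 5·7^4 + 5·7^3 + 5·7^2 + 5·7 + 5 = 5862841  −1 ⇒ G_5=5862840

6^(6 + 1) + 5·6^5 + 5·6^4 + 5·6^3 + 5·6^2 + 5·6 + 5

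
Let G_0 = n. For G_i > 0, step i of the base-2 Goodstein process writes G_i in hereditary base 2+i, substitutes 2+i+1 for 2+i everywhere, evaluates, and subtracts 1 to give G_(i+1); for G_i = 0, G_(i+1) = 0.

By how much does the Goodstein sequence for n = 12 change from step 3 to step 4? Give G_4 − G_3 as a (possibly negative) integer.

G_0 = 12. HB_2(12) = 2^(2 + 1) + 2^2. Bump = 108. G_1 = 107.
G_1 = 107. HB_3(107) = 3^(3 + 1) + 2·3^2 + 2·3 + 2. Bump = 1066. G_2 = 1065.
G_2 = 1065. HB_4(1065) = 4^(4 + 1) + 2·4^2 + 2·4 + 1. Bump = 15686. G_3 = 15685.
G_3 = 15685. HB_5(15685) = 5^(5 + 1) + 2·5^2 + 2·5. Bump = 280020. G_4 = 280019.

264334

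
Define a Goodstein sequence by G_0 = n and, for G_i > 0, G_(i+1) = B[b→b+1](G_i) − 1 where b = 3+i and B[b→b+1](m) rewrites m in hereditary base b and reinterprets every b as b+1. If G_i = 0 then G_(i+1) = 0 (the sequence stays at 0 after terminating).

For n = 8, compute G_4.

i=0: 8 = 2·3 + 2 (b=3); 3→4: 2·4 + 2 = 10; 10−1 = 9
i=1: 9 = 2·4 + 1 (b=4); 4→5: 2·5 + 1 = 11; 11−1 = 10
i=2: 10 = 2·5 (b=5); 5→6: 2·6 = 12; 12−1 = 11
i=3: 11 = 6 + 5 (b=6); 6→7: 7 + 5 = 12; 12−1 = 11
i=4: 11 = 7 + 4 (b=7); 7→8: 8 + 4 = 12; 12−1 = 11

11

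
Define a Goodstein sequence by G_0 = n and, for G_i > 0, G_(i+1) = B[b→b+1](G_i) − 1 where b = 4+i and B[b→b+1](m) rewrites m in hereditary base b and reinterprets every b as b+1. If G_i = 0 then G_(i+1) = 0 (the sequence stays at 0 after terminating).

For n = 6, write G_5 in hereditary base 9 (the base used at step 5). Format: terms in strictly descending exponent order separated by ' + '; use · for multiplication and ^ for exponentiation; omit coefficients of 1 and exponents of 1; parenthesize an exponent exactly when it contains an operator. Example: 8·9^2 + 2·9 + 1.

4

(0) 6|_4 = 4 + 2 ↦ 5 + 2|_5 = 7 ⇒ 6
(1) 6|_5 = 5 + 1 ↦ 6 + 1|_6 = 7 ⇒ 6
(2) 6|_6 = 6 ↦ 7|_7 = 7 ⇒ 6
(3) 6|_7 = 6 ↦ 6|_8 = 6 ⇒ 5
(4) 5|_8 = 5 ↦ 5|_9 = 5 ⇒ 4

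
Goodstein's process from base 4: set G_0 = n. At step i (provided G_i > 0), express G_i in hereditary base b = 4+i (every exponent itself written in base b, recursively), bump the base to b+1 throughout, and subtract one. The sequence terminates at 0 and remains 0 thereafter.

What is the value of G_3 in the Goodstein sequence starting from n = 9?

11

G_0=9  [base 4] 2·4 + 1  →[4↦5]→  2·5 + 1 = 11  −1 ⇒ G_1=10
G_1=10  [base 5] 2·5  →[5↦6]→  2·6 = 12  −1 ⇒ G_2=11
G_2=11  [base 6] 6 + 5  →[6↦7]→  7 + 5 = 12  −1 ⇒ G_3=11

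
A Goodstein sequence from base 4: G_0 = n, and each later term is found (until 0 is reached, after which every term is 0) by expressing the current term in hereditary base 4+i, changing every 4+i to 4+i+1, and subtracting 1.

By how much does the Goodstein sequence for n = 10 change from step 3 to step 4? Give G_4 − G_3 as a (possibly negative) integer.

10 —HB4→ 2·4 + 2 —bump→ 2·5 + 2 = 12 —(−1)→ 11
11 —HB5→ 2·5 + 1 —bump→ 2·6 + 1 = 13 —(−1)→ 12
12 —HB6→ 2·6 —bump→ 2·7 = 14 —(−1)→ 13
13 —HB7→ 7 + 6 —bump→ 8 + 6 = 14 —(−1)→ 13

0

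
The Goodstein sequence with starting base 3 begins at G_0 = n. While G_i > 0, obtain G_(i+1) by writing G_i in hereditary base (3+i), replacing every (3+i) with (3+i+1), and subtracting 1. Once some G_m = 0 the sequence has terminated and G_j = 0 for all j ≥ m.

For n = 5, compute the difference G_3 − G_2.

step 0: 5 = 3 + 2; sub 4 for 3: 4 + 2; = 6; G_1 = 6−1 = 5
step 1: 5 = 4 + 1; sub 5 for 4: 5 + 1; = 6; G_2 = 6−1 = 5
step 2: 5 = 5; sub 6 for 5: 6; = 6; G_3 = 6−1 = 5

0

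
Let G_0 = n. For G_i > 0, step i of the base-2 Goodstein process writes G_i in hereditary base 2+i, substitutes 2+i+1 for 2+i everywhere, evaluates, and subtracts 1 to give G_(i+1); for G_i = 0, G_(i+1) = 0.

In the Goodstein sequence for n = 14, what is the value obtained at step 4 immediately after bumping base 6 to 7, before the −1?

base 2: 14 = 2^(2 + 1) + 2^2 + 2; at 3: 3^(3 + 1) + 3^3 + 3 = 111; next = 110
base 3: 110 = 3^(3 + 1) + 3^3 + 2; at 4: 4^(4 + 1) + 4^4 + 2 = 1282; next = 1281
base 4: 1281 = 4^(4 + 1) + 4^4 + 1; at 5: 5^(5 + 1) + 5^5 + 1 = 18751; next = 18750
base 5: 18750 = 5^(5 + 1) + 5^5; at 6: 6^(6 + 1) + 6^6 = 326592; next = 326591
base 6: 326591 = 6^(6 + 1) + 5·6^5 + 5·6^4 + 5·6^3 + 5·6^2 + 5·6 + 5; at 7: 7^(7 + 1) + 5·7^5 + 5·7^4 + 5·7^3 + 5·7^2 + 5·7 + 5 = 5862841; next = 5862840

5862841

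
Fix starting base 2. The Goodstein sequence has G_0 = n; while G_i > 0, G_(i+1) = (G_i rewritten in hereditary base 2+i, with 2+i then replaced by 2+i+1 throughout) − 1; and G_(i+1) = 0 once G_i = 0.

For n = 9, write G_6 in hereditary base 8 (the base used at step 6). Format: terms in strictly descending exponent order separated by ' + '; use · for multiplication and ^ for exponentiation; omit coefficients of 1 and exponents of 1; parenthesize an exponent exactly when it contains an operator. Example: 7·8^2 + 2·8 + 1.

3·8^8 + 3·8^3 + 3·8^2 + 2·8 + 7

(0) 9|_2 = 2^(2 + 1) + 1 ↦ 3^(3 + 1) + 1|_3 = 82 ⇒ 81
(1) 81|_3 = 3^(3 + 1) ↦ 4^(4 + 1)|_4 = 1024 ⇒ 1023
(2) 1023|_4 = 3·4^4 + 3·4^3 + 3·4^2 + 3·4 + 3 ↦ 3·5^5 + 3·5^3 + 3·5^2 + 3·5 + 3|_5 = 9843 ⇒ 9842
(3) 9842|_5 = 3·5^5 + 3·5^3 + 3·5^2 + 3·5 + 2 ↦ 3·6^6 + 3·6^3 + 3·6^2 + 3·6 + 2|_6 = 140744 ⇒ 140743
(4) 140743|_6 = 3·6^6 + 3·6^3 + 3·6^2 + 3·6 + 1 ↦ 3·7^7 + 3·7^3 + 3·7^2 + 3·7 + 1|_7 = 2471827 ⇒ 2471826
(5) 2471826|_7 = 3·7^7 + 3·7^3 + 3·7^2 + 3·7 ↦ 3·8^8 + 3·8^3 + 3·8^2 + 3·8|_8 = 50333400 ⇒ 50333399
(6) 50333399|_8 = 3·8^8 + 3·8^3 + 3·8^2 + 2·8 + 7 ↦ 3·9^9 + 3·9^3 + 3·9^2 + 2·9 + 7|_9 = 1162263922 ⇒ 1162263921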